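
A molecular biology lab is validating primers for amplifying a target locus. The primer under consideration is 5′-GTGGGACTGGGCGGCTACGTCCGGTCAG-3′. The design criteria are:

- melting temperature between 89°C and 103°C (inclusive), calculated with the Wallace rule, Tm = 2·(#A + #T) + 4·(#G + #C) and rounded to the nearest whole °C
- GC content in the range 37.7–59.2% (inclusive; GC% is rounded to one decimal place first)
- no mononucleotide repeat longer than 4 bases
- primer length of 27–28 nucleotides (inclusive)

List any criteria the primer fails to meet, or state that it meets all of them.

Fails: GC content.

Base counts: A=3, T=5, G=13, C=7 (length 28).
Tm: Tm = 2·8 + 4·20 = 96°C ✓
GC content: GC 20/28 = 71.4%, outside 37.7–59.2% ✗
homopolymer run: longest run = 3 ✓
length: length 28 ✓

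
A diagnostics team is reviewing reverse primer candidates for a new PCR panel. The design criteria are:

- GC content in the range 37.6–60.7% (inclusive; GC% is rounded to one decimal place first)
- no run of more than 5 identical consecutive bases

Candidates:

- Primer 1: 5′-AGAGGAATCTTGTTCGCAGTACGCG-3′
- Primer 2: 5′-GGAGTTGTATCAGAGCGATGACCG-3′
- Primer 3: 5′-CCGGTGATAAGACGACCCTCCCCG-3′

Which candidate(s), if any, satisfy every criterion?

Primer 1 (25 nt, A=6 T=6 G=8 C=5): GC 13/25 = 52.0% ✓; longest run = 2 ✓ — passes.
Primer 2 (24 nt, A=6 T=5 G=9 C=4): GC 13/24 = 54.2% ✓; longest run = 2 ✓ — passes.
Primer 3 (24 nt, A=5 T=3 G=6 C=10): GC 16/24 = 66.7%, outside 37.6–60.7% ✗; longest run = 4 ✓ — fails.

Primer 1 and Primer 2.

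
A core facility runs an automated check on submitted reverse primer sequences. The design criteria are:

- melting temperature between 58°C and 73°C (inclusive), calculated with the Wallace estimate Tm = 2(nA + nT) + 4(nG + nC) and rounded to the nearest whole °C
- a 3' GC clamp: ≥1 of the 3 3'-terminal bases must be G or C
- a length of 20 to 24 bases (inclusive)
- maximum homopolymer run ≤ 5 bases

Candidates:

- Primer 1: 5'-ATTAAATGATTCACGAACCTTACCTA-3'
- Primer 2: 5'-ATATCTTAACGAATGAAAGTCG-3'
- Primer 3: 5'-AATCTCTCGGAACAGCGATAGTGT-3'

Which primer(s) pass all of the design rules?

Primer 1 (26 nt, A=10 T=8 G=2 C=6): Tm = 2·18 + 4·8 = 68°C ✓; 3' end CTA has 1 G/C ✓; length 26, outside 20–24 ✗; longest run = 3 ✓ — fails.
Primer 2 (22 nt, A=9 T=6 G=4 C=3): Tm = 2·15 + 4·7 = 58°C ✓; 3' end TCG has 2 G/C ✓; length 22 ✓; longest run = 3 ✓ — passes.
Primer 3 (24 nt, A=7 T=6 G=6 C=5): Tm = 2·13 + 4·11 = 70°C ✓; 3' end TGT has 1 G/C ✓; length 24 ✓; longest run = 2 ✓ — passes.

Primer 2 and Primer 3.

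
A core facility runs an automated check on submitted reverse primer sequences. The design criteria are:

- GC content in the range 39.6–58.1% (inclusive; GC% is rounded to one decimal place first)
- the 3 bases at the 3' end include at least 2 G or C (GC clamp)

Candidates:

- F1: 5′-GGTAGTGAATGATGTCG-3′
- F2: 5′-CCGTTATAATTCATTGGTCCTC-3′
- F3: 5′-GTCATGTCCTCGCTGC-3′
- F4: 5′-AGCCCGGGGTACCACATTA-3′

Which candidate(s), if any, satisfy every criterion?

F1 (17 nt, A=4 T=5 G=7 C=1): GC 8/17 = 47.1% ✓; 3' end TCG has 2 G/C ✓ — passes.
F2 (22 nt, A=4 T=9 G=3 C=6): GC 9/22 = 40.9% ✓; 3' end CTC has 2 G/C ✓ — passes.
F3 (16 nt, A=1 T=5 G=4 C=6): GC 10/16 = 62.5%, outside 39.6–58.1% ✗; 3' end TGC has 2 G/C ✓ — fails.
F4 (19 nt, A=5 T=3 G=5 C=6): GC 11/19 = 57.9% ✓; 3' end TTA has 0 G/C, need ≥2 ✗ — fails.

F1 and F2.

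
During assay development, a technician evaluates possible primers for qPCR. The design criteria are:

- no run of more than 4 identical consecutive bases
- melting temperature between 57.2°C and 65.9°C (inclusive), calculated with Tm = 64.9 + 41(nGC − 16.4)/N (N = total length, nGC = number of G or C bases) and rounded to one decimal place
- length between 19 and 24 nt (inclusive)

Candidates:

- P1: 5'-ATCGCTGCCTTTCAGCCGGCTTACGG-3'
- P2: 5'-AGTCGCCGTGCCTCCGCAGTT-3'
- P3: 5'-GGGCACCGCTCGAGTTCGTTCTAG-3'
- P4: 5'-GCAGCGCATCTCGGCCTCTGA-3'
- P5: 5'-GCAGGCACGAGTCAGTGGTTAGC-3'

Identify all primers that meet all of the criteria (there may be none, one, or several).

P1 (26 nt, A=3 T=7 G=7 C=9): longest run = 3 ✓; Tm = 64.9 + 41·(16 − 16.4)/26 = 64.3°C ✓; length 26, outside 19–24 ✗ — fails.
P2 (21 nt, A=2 T=5 G=6 C=8): longest run = 2 ✓; Tm = 64.9 + 41·(14 − 16.4)/21 = 60.2°C ✓; length 21 ✓ — passes.
P3 (24 nt, A=3 T=6 G=8 C=7): longest run = 3 ✓; Tm = 64.9 + 41·(15 − 16.4)/24 = 62.5°C ✓; length 24 ✓ — passes.
P4 (21 nt, A=3 T=4 G=6 C=8): longest run = 2 ✓; Tm = 64.9 + 41·(14 − 16.4)/21 = 60.2°C ✓; length 21 ✓ — passes.
P5 (23 nt, A=5 T=4 G=9 C=5): longest run = 2 ✓; Tm = 64.9 + 41·(14 − 16.4)/23 = 60.6°C ✓; length 23 ✓ — passes.

P2, P3, P4 and P5.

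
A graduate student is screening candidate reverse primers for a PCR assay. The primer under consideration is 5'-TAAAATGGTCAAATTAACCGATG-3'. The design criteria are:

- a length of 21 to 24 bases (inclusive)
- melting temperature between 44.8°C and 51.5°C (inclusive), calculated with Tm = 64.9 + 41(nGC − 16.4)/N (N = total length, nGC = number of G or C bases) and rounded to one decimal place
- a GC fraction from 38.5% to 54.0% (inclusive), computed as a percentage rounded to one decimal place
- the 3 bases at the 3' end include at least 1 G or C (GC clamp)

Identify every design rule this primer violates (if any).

Base counts: A=10, T=6, G=4, C=3 (length 23).
length: length 23 ✓
Tm: Tm = 64.9 + 41·(7 − 16.4)/23 = 48.1°C ✓
GC content: GC 7/23 = 30.4%, outside 38.5–54.0% ✗
GC clamp: 3' end ATG has 1 G/C ✓

Fails: GC content.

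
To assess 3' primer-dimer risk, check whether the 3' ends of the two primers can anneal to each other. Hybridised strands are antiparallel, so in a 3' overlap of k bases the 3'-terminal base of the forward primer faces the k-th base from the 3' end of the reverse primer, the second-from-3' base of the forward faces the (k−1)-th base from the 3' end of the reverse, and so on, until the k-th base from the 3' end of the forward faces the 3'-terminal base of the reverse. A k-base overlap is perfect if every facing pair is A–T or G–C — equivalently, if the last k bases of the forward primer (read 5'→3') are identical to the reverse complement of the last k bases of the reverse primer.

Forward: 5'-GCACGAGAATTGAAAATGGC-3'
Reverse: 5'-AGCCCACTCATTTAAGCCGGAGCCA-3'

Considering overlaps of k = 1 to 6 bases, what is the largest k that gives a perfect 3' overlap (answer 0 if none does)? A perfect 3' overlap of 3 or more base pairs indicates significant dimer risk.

Last 6 bases (5'→3') — forward …AATGGC, reverse …GAGCCA.
Reverse complement of the reverse primer's last 6 bases: TGGCTC; its first k bases are the reverse complement of the reverse primer's last k bases, so a perfect k-base overlap needs the forward primer's last k bases to equal them.
Comparing (forward last k vs required): k=1: C vs T ✗; k=2: GC vs TG ✗; k=3: GGC vs TGG ✗; k=4: TGGC vs TGGC ✓; k=5: ATGGC vs TGGCT ✗; k=6: AATGGC vs TGGCTC ✗.
Only k = 4 is perfect, so the longest perfect 3' overlap is 4.

Longest perfect overlap: 4 complementary base pairs; significant dimer risk (threshold 3).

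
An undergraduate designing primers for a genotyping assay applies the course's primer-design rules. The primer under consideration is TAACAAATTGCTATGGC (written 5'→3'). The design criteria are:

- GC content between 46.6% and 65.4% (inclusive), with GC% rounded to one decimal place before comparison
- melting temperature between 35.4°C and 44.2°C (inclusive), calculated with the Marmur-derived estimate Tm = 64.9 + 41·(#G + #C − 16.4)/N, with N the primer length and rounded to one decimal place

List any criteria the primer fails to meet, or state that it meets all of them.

Fails: GC content.

Base counts: A=6, T=5, G=3, C=3 (length 17).
GC content: GC 6/17 = 35.3%, outside 46.6–65.4% ✗
Tm: Tm = 64.9 + 41·(6 − 16.4)/17 = 39.8°C ✓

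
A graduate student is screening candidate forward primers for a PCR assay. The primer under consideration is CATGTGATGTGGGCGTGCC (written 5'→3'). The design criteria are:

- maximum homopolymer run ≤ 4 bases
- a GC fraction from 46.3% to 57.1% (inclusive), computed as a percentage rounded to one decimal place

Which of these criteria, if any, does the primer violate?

Fails: GC content.

Base counts: A=2, T=5, G=8, C=4 (length 19).
homopolymer run: longest run = 3 ✓
GC content: GC 12/19 = 63.2%, outside 46.3–57.1% ✗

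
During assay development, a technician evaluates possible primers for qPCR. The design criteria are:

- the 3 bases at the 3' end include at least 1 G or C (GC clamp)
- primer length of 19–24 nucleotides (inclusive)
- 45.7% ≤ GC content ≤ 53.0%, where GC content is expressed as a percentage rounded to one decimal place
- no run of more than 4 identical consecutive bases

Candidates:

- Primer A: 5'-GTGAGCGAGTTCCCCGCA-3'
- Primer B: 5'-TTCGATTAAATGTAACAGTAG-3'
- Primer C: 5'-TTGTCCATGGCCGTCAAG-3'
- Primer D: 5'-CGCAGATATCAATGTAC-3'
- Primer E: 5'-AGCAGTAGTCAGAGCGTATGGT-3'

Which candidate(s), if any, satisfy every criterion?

Primer E only.

Primer A (18 nt, A=3 T=3 G=6 C=6): 3' end GCA has 2 G/C ✓; length 18, outside 19–24 ✗; GC 12/18 = 66.7%, outside 45.7–53.0% ✗; longest run = 4 ✓ — fails.
Primer B (21 nt, A=8 T=7 G=4 C=2): 3' end TAG has 1 G/C ✓; length 21 ✓; GC 6/21 = 28.6%, outside 45.7–53.0% ✗; longest run = 3 ✓ — fails.
Primer C (18 nt, A=3 T=5 G=5 C=5): 3' end AAG has 1 G/C ✓; length 18, outside 19–24 ✗; GC 10/18 = 55.6%, outside 45.7–53.0% ✗; longest run = 2 ✓ — fails.
Primer D (17 nt, A=6 T=4 G=3 C=4): 3' end TAC has 1 G/C ✓; length 17, outside 19–24 ✗; GC 7/17 = 41.2%, outside 45.7–53.0% ✗; longest run = 2 ✓ — fails.
Primer E (22 nt, A=6 T=5 G=8 C=3): 3' end GGT has 2 G/C ✓; length 22 ✓; GC 11/22 = 50.0% ✓; longest run = 2 ✓ — passes.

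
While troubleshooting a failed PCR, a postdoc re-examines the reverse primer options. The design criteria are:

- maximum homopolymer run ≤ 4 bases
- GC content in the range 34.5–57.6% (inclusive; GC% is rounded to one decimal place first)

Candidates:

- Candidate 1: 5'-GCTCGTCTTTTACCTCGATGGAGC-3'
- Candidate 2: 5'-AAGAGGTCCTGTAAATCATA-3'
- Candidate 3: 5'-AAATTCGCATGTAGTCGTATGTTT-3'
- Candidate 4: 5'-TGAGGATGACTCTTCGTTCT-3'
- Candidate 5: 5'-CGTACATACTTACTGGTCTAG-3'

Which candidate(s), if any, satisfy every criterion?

Candidate 1, Candidate 2, Candidate 4 and Candidate 5.

Candidate 1 (24 nt, A=3 T=8 G=6 C=7): longest run = 4 ✓; GC 13/24 = 54.2% ✓ — passes.
Candidate 2 (20 nt, A=8 T=5 G=4 C=3): longest run = 3 ✓; GC 7/20 = 35.0% ✓ — passes.
Candidate 3 (24 nt, A=6 T=10 G=5 C=3): longest run = 3 ✓; GC 8/24 = 33.3%, outside 34.5–57.6% ✗ — fails.
Candidate 4 (20 nt, A=3 T=8 G=5 C=4): longest run = 2 ✓; GC 9/20 = 45.0% ✓ — passes.
Candidate 5 (21 nt, A=5 T=7 G=4 C=5): longest run = 2 ✓; GC 9/21 = 42.9% ✓ — passes.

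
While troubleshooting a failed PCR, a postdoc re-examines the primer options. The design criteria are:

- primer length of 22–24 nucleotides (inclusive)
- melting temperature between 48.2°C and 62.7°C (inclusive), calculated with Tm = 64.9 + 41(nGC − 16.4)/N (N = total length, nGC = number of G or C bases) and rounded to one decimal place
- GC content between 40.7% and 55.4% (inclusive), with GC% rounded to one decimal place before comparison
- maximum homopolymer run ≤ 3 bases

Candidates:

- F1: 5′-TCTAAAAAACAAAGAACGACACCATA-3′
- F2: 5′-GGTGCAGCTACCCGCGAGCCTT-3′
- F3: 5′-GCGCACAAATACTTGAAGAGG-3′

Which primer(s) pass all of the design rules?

F1 (26 nt, A=15 T=3 G=2 C=6): length 26, outside 22–24 ✗; Tm = 64.9 + 41·(8 − 16.4)/26 = 51.7°C ✓; GC 8/26 = 30.8%, outside 40.7–55.4% ✗; longest run = 6, exceeds 3 ✗ — fails.
F2 (22 nt, A=3 T=4 G=7 C=8): length 22 ✓; Tm = 64.9 + 41·(15 − 16.4)/22 = 62.3°C ✓; GC 15/22 = 68.2%, outside 40.7–55.4% ✗; longest run = 3 ✓ — fails.
F3 (21 nt, A=8 T=3 G=6 C=4): length 21, outside 22–24 ✗; Tm = 64.9 + 41·(10 − 16.4)/21 = 52.4°C ✓; GC 10/21 = 47.6% ✓; longest run = 3 ✓ — fails.

None of the candidates satisfy all criteria.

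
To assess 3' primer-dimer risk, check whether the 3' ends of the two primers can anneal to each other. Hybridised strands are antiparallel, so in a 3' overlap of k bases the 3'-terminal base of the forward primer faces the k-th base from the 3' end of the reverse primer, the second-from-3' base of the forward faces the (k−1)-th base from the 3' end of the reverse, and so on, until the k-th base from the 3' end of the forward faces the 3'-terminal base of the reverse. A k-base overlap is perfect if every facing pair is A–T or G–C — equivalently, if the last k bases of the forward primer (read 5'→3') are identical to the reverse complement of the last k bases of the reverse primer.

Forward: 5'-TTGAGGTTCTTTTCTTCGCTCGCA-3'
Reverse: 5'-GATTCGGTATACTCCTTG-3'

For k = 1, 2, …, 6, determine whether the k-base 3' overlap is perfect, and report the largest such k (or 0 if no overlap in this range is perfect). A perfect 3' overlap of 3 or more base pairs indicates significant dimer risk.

Longest perfect overlap: 2 complementary base pairs; below the dimer-risk threshold (threshold 3).

Last 6 bases (5'→3') — forward …CTCGCA, reverse …TCCTTG.
Reverse complement of the reverse primer's last 6 bases: CAAGGA; its first k bases are the reverse complement of the reverse primer's last k bases, so a perfect k-base overlap needs the forward primer's last k bases to equal them.
Comparing (forward last k vs required): k=1: A vs C ✗; k=2: CA vs CA ✓; k=3: GCA vs CAA ✗; k=4: CGCA vs CAAG ✗; k=5: TCGCA vs CAAGG ✗; k=6: CTCGCA vs CAAGGA ✗.
Only k = 2 is perfect, so the longest perfect 3' overlap is 2.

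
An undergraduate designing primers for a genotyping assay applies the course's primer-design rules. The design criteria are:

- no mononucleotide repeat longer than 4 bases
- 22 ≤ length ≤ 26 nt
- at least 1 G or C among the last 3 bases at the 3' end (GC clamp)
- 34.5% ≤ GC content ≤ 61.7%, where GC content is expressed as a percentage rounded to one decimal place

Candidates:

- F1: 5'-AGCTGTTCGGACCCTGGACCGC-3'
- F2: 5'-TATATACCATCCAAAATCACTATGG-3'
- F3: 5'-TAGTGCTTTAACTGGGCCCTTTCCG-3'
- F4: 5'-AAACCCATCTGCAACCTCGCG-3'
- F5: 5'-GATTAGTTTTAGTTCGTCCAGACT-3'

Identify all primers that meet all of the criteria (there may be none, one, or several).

F1 (22 nt, A=3 T=4 G=7 C=8): longest run = 3 ✓; length 22 ✓; 3' end CGC has 3 G/C ✓; GC 15/22 = 68.2%, outside 34.5–61.7% ✗ — fails.
F2 (25 nt, A=10 T=7 G=2 C=6): longest run = 4 ✓; length 25 ✓; 3' end TGG has 2 G/C ✓; GC 8/25 = 32.0%, outside 34.5–61.7% ✗ — fails.
F3 (25 nt, A=3 T=9 G=6 C=7): longest run = 3 ✓; length 25 ✓; 3' end CCG has 3 G/C ✓; GC 13/25 = 52.0% ✓ — passes.
F4 (21 nt, A=6 T=3 G=3 C=9): longest run = 3 ✓; length 21, outside 22–26 ✗; 3' end GCG has 3 G/C ✓; GC 12/21 = 57.1% ✓ — fails.
F5 (24 nt, A=5 T=10 G=5 C=4): longest run = 4 ✓; length 24 ✓; 3' end ACT has 1 G/C ✓; GC 9/24 = 37.5% ✓ — passes.

F3 and F5.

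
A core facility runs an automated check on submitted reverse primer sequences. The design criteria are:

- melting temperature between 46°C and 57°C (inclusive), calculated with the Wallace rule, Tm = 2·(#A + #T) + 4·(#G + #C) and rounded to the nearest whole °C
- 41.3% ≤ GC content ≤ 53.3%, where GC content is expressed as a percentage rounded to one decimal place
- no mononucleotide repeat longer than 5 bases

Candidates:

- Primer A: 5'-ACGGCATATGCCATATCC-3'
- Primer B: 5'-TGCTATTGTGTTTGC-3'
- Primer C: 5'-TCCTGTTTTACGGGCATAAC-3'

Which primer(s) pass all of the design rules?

Primer A (18 nt, A=5 T=4 G=3 C=6): Tm = 2·9 + 4·9 = 54°C ✓; GC 9/18 = 50.0% ✓; longest run = 2 ✓ — passes.
Primer B (15 nt, A=1 T=8 G=4 C=2): Tm = 2·9 + 4·6 = 42°C, outside 46–57°C ✗; GC 6/15 = 40.0%, outside 41.3–53.3% ✗; longest run = 3 ✓ — fails.
Primer C (20 nt, A=4 T=7 G=4 C=5): Tm = 2·11 + 4·9 = 58°C, outside 46–57°C ✗; GC 9/20 = 45.0% ✓; longest run = 4 ✓ — fails.

Primer A only.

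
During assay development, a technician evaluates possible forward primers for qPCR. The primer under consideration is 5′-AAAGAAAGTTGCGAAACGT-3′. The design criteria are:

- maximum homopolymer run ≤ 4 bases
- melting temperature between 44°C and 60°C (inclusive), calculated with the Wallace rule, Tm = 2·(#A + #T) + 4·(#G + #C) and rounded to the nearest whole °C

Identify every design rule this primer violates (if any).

Meets all criteria.

Base counts: A=9, T=3, G=5, C=2 (length 19).
homopolymer run: longest run = 3 ✓
Tm: Tm = 2·12 + 4·7 = 52°C ✓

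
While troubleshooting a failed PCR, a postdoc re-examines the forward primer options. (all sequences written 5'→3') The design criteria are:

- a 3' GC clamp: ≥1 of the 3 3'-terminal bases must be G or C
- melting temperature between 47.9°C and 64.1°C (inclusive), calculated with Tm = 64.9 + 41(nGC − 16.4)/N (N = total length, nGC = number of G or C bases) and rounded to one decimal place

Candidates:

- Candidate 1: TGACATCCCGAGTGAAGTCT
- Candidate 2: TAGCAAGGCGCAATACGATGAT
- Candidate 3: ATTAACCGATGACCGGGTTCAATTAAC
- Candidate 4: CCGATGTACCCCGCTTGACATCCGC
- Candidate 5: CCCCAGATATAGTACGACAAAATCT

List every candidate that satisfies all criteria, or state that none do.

Candidate 1 (20 nt, A=5 T=5 G=5 C=5): 3' end TCT has 1 G/C ✓; Tm = 64.9 + 41·(10 − 16.4)/20 = 51.8°C ✓ — passes.
Candidate 2 (22 nt, A=8 T=4 G=6 C=4): 3' end GAT has 1 G/C ✓; Tm = 64.9 + 41·(10 − 16.4)/22 = 53.0°C ✓ — passes.
Candidate 3 (27 nt, A=9 T=7 G=5 C=6): 3' end AAC has 1 G/C ✓; Tm = 64.9 + 41·(11 − 16.4)/27 = 56.7°C ✓ — passes.
Candidate 4 (25 nt, A=4 T=5 G=5 C=11): 3' end CGC has 3 G/C ✓; Tm = 64.9 + 41·(16 − 16.4)/25 = 64.2°C, outside 47.9–64.1°C ✗ — fails.
Candidate 5 (25 nt, A=10 T=5 G=3 C=7): 3' end TCT has 1 G/C ✓; Tm = 64.9 + 41·(10 − 16.4)/25 = 54.4°C ✓ — passes.

Candidate 1, Candidate 2, Candidate 3 and Candidate 5.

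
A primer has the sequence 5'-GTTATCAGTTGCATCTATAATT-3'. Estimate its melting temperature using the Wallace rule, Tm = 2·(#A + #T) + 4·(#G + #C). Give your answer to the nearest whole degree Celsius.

56°C

Base counts: A=6, T=10, G=3, C=3 (length 22).
Tm = 2·(6+10) + 4·(3+3) = 2·16 + 4·6 = 32 + 24 = 56°C.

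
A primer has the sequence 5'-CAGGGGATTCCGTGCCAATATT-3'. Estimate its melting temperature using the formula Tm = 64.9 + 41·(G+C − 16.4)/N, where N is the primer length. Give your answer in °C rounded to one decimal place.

Base counts: A=5, T=6, G=6, C=5; G+C = 11, N = 22.
Tm = 64.9 + 41·(11 − 16.4)/22 = 64.9 + -221.40/22 = 54.8°C.

54.8°C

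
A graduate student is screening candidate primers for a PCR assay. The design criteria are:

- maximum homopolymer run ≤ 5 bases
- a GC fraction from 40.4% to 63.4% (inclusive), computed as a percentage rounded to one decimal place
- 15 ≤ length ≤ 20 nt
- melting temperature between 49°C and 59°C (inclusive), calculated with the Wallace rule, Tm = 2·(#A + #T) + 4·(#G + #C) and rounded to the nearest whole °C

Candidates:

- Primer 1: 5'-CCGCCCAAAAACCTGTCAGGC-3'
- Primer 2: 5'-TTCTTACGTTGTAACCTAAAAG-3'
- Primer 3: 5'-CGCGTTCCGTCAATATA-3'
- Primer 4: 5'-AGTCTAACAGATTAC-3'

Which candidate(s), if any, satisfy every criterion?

Primer 1 (21 nt, A=6 T=2 G=4 C=9): longest run = 5 ✓; GC 13/21 = 61.9% ✓; length 21, outside 15–20 ✗; Tm = 2·8 + 4·13 = 68°C, outside 49–59°C ✗ — fails.
Primer 2 (22 nt, A=7 T=8 G=3 C=4): longest run = 4 ✓; GC 7/22 = 31.8%, outside 40.4–63.4% ✗; length 22, outside 15–20 ✗; Tm = 2·15 + 4·7 = 58°C ✓ — fails.
Primer 3 (17 nt, A=4 T=5 G=3 C=5): longest run = 2 ✓; GC 8/17 = 47.1% ✓; length 17 ✓; Tm = 2·9 + 4·8 = 50°C ✓ — passes.
Primer 4 (15 nt, A=6 T=4 G=2 C=3): longest run = 2 ✓; GC 5/15 = 33.3%, outside 40.4–63.4% ✗; length 15 ✓; Tm = 2·10 + 4·5 = 40°C, outside 49–59°C ✗ — fails.

Primer 3 only.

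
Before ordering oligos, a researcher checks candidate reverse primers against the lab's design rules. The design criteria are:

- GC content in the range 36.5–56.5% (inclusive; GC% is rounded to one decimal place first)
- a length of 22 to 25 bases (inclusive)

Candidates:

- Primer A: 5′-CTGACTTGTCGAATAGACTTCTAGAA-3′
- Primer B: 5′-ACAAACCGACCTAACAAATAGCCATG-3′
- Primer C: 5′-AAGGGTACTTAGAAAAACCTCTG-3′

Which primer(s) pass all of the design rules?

Primer A (26 nt, A=8 T=8 G=5 C=5): GC 10/26 = 38.5% ✓; length 26, outside 22–25 ✗ — fails.
Primer B (26 nt, A=12 T=3 G=3 C=8): GC 11/26 = 42.3% ✓; length 26, outside 22–25 ✗ — fails.
Primer C (23 nt, A=9 T=5 G=5 C=4): GC 9/23 = 39.1% ✓; length 23 ✓ — passes.

Primer C only.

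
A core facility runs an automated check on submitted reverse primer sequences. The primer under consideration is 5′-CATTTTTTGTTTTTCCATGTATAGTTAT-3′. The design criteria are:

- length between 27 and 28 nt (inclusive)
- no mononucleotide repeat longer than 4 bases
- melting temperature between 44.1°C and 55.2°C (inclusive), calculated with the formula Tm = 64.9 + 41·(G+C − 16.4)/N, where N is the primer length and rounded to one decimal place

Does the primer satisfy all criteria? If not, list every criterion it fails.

Fails: homopolymer run.

Base counts: A=5, T=17, G=3, C=3 (length 28).
length: length 28 ✓
homopolymer run: longest run = 6, exceeds 4 ✗
Tm: Tm = 64.9 + 41·(6 − 16.4)/28 = 49.7°C ✓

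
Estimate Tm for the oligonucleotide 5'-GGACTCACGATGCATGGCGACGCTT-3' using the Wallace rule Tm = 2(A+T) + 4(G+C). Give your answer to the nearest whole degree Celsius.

80°C

Base counts: A=5, T=5, G=8, C=7 (length 25).
Tm = 2·(5+5) + 4·(8+7) = 2·10 + 4·15 = 20 + 60 = 80°C.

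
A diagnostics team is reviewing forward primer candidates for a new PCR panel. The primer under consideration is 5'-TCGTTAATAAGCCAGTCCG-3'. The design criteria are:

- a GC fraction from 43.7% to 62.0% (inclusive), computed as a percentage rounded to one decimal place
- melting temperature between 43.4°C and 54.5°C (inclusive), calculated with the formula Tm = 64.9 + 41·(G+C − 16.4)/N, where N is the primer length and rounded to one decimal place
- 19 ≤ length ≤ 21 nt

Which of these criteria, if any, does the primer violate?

Base counts: A=5, T=5, G=4, C=5 (length 19).
GC content: GC 9/19 = 47.4% ✓
Tm: Tm = 64.9 + 41·(9 − 16.4)/19 = 48.9°C ✓
length: length 19 ✓

Meets all criteria.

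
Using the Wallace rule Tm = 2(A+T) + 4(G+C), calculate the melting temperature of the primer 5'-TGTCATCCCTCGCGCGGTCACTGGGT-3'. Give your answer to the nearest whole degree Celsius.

86°C

Base counts: A=2, T=7, G=8, C=9 (length 26).
Tm = 2·(2+7) + 4·(8+9) = 2·9 + 4·17 = 18 + 68 = 86°C.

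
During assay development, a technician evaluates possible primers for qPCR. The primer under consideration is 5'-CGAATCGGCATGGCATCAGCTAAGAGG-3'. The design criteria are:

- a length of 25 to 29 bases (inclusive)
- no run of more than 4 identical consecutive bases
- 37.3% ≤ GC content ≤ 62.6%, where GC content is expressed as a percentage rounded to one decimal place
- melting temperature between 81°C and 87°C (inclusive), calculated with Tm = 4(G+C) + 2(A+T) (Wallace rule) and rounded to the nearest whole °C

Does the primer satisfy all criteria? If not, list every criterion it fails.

Base counts: A=8, T=4, G=9, C=6 (length 27).
length: length 27 ✓
homopolymer run: longest run = 2 ✓
GC content: GC 15/27 = 55.6% ✓
Tm: Tm = 2·12 + 4·15 = 84°C ✓

Meets all criteria.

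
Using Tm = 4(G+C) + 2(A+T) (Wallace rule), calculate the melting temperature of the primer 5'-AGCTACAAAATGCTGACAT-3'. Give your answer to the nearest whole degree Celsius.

Base counts: A=8, T=4, G=3, C=4 (length 19).
Tm = 2·(8+4) + 4·(3+4) = 2·12 + 4·7 = 24 + 28 = 52°C.

52°C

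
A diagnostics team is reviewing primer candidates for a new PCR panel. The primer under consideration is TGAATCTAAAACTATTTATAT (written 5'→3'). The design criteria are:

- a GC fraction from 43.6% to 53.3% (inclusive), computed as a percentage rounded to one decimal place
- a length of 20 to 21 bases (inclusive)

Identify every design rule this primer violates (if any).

Base counts: A=9, T=9, G=1, C=2 (length 21).
GC content: GC 3/21 = 14.3%, outside 43.6–53.3% ✗
length: length 21 ✓

Fails: GC content.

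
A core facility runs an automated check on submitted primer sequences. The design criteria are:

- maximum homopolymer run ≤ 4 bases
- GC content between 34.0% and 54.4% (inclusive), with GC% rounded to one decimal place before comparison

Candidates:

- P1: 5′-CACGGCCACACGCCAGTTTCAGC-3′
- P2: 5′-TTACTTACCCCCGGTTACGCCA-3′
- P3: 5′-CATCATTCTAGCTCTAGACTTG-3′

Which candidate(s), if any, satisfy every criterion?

P1 (23 nt, A=5 T=3 G=5 C=10): longest run = 3 ✓; GC 15/23 = 65.2%, outside 34.0–54.4% ✗ — fails.
P2 (22 nt, A=4 T=6 G=3 C=9): longest run = 5, exceeds 4 ✗; GC 12/22 = 54.5%, outside 34.0–54.4% ✗ — fails.
P3 (22 nt, A=5 T=8 G=3 C=6): longest run = 2 ✓; GC 9/22 = 40.9% ✓ — passes.

P3 only.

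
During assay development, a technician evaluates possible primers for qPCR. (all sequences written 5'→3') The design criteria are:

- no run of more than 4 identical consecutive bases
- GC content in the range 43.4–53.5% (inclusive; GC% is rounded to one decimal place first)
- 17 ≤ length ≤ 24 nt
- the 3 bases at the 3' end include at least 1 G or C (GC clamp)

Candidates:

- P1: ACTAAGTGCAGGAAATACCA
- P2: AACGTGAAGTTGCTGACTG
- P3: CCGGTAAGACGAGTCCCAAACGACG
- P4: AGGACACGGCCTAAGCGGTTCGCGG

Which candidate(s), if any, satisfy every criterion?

P1 (20 nt, A=9 T=3 G=4 C=4): longest run = 3 ✓; GC 8/20 = 40.0%, outside 43.4–53.5% ✗; length 20 ✓; 3' end CCA has 2 G/C ✓ — fails.
P2 (19 nt, A=5 T=5 G=6 C=3): longest run = 2 ✓; GC 9/19 = 47.4% ✓; length 19 ✓; 3' end CTG has 2 G/C ✓ — passes.
P3 (25 nt, A=8 T=2 G=7 C=8): longest run = 3 ✓; GC 15/25 = 60.0%, outside 43.4–53.5% ✗; length 25, outside 17–24 ✗; 3' end ACG has 2 G/C ✓ — fails.
P4 (25 nt, A=5 T=3 G=10 C=7): longest run = 2 ✓; GC 17/25 = 68.0%, outside 43.4–53.5% ✗; length 25, outside 17–24 ✗; 3' end CGG has 3 G/C ✓ — fails.

P2 only.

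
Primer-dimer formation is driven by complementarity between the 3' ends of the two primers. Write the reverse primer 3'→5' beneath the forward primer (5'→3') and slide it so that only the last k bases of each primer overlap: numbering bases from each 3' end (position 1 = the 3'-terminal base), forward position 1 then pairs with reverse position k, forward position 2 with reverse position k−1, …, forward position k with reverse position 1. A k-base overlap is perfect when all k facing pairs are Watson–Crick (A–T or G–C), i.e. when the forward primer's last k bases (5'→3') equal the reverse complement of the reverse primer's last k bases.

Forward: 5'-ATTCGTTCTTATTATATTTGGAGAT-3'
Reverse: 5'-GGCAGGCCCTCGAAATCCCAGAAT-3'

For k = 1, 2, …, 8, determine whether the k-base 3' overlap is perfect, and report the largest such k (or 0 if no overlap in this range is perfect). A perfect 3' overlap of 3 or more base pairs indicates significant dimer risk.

Longest perfect overlap: 2 complementary base pairs; below the dimer-risk threshold (threshold 3).

Last 8 bases (5'→3') — forward …TTGGAGAT, reverse …CCCAGAAT.
Reverse complement of the reverse primer's last 8 bases: ATTCTGGG; its first k bases are the reverse complement of the reverse primer's last k bases, so a perfect k-base overlap needs the forward primer's last k bases to equal them.
Comparing (forward last k vs required): k=1: T vs A ✗; k=2: AT vs AT ✓; k=3: GAT vs ATT ✗; k=4: AGAT vs ATTC ✗; k=5: GAGAT vs ATTCT ✗; k=6: GGAGAT vs ATTCTG ✗; k=7: TGGAGAT vs ATTCTGG ✗; k=8: TTGGAGAT vs ATTCTGGG ✗.
Only k = 2 is perfect, so the longest perfect 3' overlap is 2.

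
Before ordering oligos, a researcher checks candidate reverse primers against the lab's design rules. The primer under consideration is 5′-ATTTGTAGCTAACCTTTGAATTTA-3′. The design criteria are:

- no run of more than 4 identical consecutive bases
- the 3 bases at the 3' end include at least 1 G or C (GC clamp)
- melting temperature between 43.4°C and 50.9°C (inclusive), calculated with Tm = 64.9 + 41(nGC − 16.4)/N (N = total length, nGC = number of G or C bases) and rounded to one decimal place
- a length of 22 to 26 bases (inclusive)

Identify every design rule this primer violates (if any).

Base counts: A=7, T=11, G=3, C=3 (length 24).
homopolymer run: longest run = 3 ✓
GC clamp: 3' end TTA has 0 G/C, need ≥1 ✗
Tm: Tm = 64.9 + 41·(6 − 16.4)/24 = 47.1°C ✓
length: length 24 ✓

Fails: GC clamp.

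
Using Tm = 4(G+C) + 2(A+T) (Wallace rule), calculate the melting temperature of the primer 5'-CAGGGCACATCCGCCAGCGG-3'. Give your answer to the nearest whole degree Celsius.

70°C

Base counts: A=4, T=1, G=7, C=8 (length 20).
Tm = 2·(4+1) + 4·(7+8) = 2·5 + 4·15 = 10 + 60 = 70°C.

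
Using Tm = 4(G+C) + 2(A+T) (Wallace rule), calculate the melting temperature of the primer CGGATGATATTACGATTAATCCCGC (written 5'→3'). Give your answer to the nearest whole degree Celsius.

Base counts: A=7, T=7, G=5, C=6 (length 25).
Tm = 2·(7+7) + 4·(5+6) = 2·14 + 4·11 = 28 + 44 = 72°C.

72°C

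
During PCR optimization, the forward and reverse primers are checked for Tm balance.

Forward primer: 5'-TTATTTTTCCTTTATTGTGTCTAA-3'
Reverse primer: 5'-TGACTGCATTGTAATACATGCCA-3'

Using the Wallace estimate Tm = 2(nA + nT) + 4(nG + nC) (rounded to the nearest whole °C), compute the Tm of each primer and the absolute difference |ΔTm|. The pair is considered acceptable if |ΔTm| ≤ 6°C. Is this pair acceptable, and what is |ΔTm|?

|ΔTm| = 6°C; the pair is acceptable.

Forward: A=4 T=15 G=2 C=3 → Tm = 2·19 + 4·5 = 58°C.
Reverse: A=7 T=7 G=4 C=5 → Tm = 2·14 + 4·9 = 64°C.
|ΔTm| = |58 − 64| = 6°C, ≤ 6°C.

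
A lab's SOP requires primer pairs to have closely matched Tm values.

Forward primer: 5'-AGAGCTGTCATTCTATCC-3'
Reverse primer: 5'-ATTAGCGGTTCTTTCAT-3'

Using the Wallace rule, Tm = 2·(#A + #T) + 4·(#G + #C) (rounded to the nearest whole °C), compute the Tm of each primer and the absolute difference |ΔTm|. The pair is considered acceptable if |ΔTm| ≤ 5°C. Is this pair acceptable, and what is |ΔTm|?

|ΔTm| = 6°C; the pair is not acceptable.

Forward: A=4 T=6 G=3 C=5 → Tm = 2·10 + 4·8 = 52°C.
Reverse: A=3 T=8 G=3 C=3 → Tm = 2·11 + 4·6 = 46°C.
|ΔTm| = |52 − 46| = 6°C, > 5°C.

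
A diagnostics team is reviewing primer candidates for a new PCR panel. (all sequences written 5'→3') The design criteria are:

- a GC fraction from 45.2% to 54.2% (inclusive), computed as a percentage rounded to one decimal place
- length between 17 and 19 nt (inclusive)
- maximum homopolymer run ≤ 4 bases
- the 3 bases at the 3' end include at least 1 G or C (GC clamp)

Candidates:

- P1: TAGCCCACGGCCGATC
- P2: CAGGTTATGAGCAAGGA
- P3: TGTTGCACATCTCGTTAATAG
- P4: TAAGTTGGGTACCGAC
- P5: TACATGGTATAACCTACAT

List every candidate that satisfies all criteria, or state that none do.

P1 (16 nt, A=3 T=2 G=4 C=7): GC 11/16 = 68.8%, outside 45.2–54.2% ✗; length 16, outside 17–19 ✗; longest run = 3 ✓; 3' end ATC has 1 G/C ✓ — fails.
P2 (17 nt, A=6 T=3 G=6 C=2): GC 8/17 = 47.1% ✓; length 17 ✓; longest run = 2 ✓; 3' end GGA has 2 G/C ✓ — passes.
P3 (21 nt, A=5 T=8 G=4 C=4): GC 8/21 = 38.1%, outside 45.2–54.2% ✗; length 21, outside 17–19 ✗; longest run = 2 ✓; 3' end TAG has 1 G/C ✓ — fails.
P4 (16 nt, A=4 T=4 G=5 C=3): GC 8/16 = 50.0% ✓; length 16, outside 17–19 ✗; longest run = 3 ✓; 3' end GAC has 2 G/C ✓ — fails.
P5 (19 nt, A=7 T=6 G=2 C=4): GC 6/19 = 31.6%, outside 45.2–54.2% ✗; length 19 ✓; longest run = 2 ✓; 3' end CAT has 1 G/C ✓ — fails.

P2 only.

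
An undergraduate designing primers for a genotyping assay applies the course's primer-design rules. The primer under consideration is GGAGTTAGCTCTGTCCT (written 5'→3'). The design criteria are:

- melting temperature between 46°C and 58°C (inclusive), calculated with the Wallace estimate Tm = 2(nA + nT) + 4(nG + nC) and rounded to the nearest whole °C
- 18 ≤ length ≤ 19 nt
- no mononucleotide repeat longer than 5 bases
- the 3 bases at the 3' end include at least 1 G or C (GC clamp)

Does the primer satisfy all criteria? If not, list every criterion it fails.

Base counts: A=2, T=6, G=5, C=4 (length 17).
Tm: Tm = 2·8 + 4·9 = 52°C ✓
length: length 17, outside 18–19 ✗
homopolymer run: longest run = 2 ✓
GC clamp: 3' end CCT has 2 G/C ✓

Fails: length.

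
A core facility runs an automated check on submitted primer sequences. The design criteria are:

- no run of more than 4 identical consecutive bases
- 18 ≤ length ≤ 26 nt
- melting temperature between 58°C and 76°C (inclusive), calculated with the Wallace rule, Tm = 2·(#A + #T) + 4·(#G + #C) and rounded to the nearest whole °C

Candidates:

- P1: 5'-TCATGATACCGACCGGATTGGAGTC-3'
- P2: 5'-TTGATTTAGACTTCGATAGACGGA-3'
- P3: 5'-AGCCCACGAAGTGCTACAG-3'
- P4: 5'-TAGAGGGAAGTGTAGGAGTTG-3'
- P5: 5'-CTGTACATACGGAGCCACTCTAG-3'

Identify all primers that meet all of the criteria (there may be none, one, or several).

P1 (25 nt, A=6 T=6 G=7 C=6): longest run = 2 ✓; length 25 ✓; Tm = 2·12 + 4·13 = 76°C ✓ — passes.
P2 (24 nt, A=7 T=8 G=6 C=3): longest run = 3 ✓; length 24 ✓; Tm = 2·15 + 4·9 = 66°C ✓ — passes.
P3 (19 nt, A=6 T=2 G=5 C=6): longest run = 3 ✓; length 19 ✓; Tm = 2·8 + 4·11 = 60°C ✓ — passes.
P4 (21 nt, A=6 T=5 G=10 C=0): longest run = 3 ✓; length 21 ✓; Tm = 2·11 + 4·10 = 62°C ✓ — passes.
P5 (23 nt, A=6 T=5 G=5 C=7): longest run = 2 ✓; length 23 ✓; Tm = 2·11 + 4·12 = 70°C ✓ — passes.

P1, P2, P3, P4 and P5.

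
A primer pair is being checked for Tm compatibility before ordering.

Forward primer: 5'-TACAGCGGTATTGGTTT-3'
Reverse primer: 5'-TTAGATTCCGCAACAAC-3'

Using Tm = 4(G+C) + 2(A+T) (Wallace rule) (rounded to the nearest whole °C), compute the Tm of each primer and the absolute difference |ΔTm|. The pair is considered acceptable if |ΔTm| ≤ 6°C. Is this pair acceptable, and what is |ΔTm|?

Forward: A=3 T=7 G=5 C=2 → Tm = 2·10 + 4·7 = 48°C.
Reverse: A=6 T=4 G=2 C=5 → Tm = 2·10 + 4·7 = 48°C.
|ΔTm| = |48 − 48| = 0°C, ≤ 6°C.

|ΔTm| = 0°C; the pair is acceptable.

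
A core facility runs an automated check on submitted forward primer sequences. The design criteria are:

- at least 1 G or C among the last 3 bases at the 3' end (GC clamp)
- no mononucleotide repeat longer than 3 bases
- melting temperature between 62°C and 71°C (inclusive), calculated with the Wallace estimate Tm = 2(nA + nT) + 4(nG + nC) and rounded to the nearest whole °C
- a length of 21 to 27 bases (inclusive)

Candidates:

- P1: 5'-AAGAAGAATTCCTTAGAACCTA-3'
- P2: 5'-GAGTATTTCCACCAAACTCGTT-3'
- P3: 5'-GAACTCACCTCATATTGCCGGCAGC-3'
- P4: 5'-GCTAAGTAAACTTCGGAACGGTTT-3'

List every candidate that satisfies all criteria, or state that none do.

P2 only.

P1 (22 nt, A=10 T=5 G=3 C=4): 3' end CTA has 1 G/C ✓; longest run = 2 ✓; Tm = 2·15 + 4·7 = 58°C, outside 62–71°C ✗; length 22 ✓ — fails.
P2 (22 nt, A=6 T=7 G=3 C=6): 3' end GTT has 1 G/C ✓; longest run = 3 ✓; Tm = 2·13 + 4·9 = 62°C ✓; length 22 ✓ — passes.
P3 (25 nt, A=6 T=5 G=5 C=9): 3' end AGC has 2 G/C ✓; longest run = 2 ✓; Tm = 2·11 + 4·14 = 78°C, outside 62–71°C ✗; length 25 ✓ — fails.
P4 (24 nt, A=7 T=7 G=6 C=4): 3' end TTT has 0 G/C, need ≥1 ✗; longest run = 3 ✓; Tm = 2·14 + 4·10 = 68°C ✓; length 24 ✓ — fails.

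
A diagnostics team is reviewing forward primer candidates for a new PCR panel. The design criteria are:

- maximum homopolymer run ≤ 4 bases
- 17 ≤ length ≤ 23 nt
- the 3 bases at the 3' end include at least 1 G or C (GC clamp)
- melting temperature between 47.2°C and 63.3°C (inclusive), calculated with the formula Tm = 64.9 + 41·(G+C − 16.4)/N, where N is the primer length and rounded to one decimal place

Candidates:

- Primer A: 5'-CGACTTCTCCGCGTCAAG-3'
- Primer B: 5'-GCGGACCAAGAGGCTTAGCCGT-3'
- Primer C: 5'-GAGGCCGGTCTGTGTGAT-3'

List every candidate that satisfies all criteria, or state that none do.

Primer A, Primer B and Primer C.

Primer A (18 nt, A=3 T=4 G=4 C=7): longest run = 2 ✓; length 18 ✓; 3' end AAG has 1 G/C ✓; Tm = 64.9 + 41·(11 − 16.4)/18 = 52.6°C ✓ — passes.
Primer B (22 nt, A=5 T=3 G=8 C=6): longest run = 2 ✓; length 22 ✓; 3' end CGT has 2 G/C ✓; Tm = 64.9 + 41·(14 − 16.4)/22 = 60.4°C ✓ — passes.
Primer C (18 nt, A=2 T=5 G=8 C=3): longest run = 2 ✓; length 18 ✓; 3' end GAT has 1 G/C ✓; Tm = 64.9 + 41·(11 − 16.4)/18 = 52.6°C ✓ — passes.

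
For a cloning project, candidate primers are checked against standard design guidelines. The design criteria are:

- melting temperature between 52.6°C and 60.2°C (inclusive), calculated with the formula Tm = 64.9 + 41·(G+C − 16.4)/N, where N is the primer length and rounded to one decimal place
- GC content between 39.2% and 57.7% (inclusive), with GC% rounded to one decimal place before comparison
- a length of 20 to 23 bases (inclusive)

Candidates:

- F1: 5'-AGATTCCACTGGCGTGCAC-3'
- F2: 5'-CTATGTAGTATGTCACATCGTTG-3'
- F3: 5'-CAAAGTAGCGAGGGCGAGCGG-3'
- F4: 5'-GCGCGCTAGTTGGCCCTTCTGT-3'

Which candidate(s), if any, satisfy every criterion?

None of the candidates satisfy all criteria.

F1 (19 nt, A=4 T=4 G=5 C=6): Tm = 64.9 + 41·(11 − 16.4)/19 = 53.2°C ✓; GC 11/19 = 57.9%, outside 39.2–57.7% ✗; length 19, outside 20–23 ✗ — fails.
F2 (23 nt, A=5 T=9 G=5 C=4): Tm = 64.9 + 41·(9 − 16.4)/23 = 51.7°C, outside 52.6–60.2°C ✗; GC 9/23 = 39.1%, outside 39.2–57.7% ✗; length 23 ✓ — fails.
F3 (21 nt, A=6 T=1 G=10 C=4): Tm = 64.9 + 41·(14 − 16.4)/21 = 60.2°C ✓; GC 14/21 = 66.7%, outside 39.2–57.7% ✗; length 21 ✓ — fails.
F4 (22 nt, A=1 T=7 G=7 C=7): Tm = 64.9 + 41·(14 − 16.4)/22 = 60.4°C, outside 52.6–60.2°C ✗; GC 14/22 = 63.6%, outside 39.2–57.7% ✗; length 22 ✓ — fails.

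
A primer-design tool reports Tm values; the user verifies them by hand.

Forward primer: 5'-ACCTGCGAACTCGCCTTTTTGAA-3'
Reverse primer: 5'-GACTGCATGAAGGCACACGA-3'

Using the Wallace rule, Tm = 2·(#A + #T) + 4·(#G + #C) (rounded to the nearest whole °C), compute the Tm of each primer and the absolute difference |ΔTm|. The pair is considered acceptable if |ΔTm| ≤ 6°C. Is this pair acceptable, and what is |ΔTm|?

|ΔTm| = 6°C; the pair is acceptable.

Forward: A=5 T=7 G=4 C=7 → Tm = 2·12 + 4·11 = 68°C.
Reverse: A=7 T=2 G=6 C=5 → Tm = 2·9 + 4·11 = 62°C.
|ΔTm| = |68 − 62| = 6°C, ≤ 6°C.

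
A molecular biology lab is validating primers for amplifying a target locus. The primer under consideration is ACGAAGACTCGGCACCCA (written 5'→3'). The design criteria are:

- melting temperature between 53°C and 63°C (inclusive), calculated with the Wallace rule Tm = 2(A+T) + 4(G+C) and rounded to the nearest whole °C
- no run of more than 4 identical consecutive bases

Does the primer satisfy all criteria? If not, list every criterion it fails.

Meets all criteria.

Base counts: A=6, T=1, G=4, C=7 (length 18).
Tm: Tm = 2·7 + 4·11 = 58°C ✓
homopolymer run: longest run = 3 ✓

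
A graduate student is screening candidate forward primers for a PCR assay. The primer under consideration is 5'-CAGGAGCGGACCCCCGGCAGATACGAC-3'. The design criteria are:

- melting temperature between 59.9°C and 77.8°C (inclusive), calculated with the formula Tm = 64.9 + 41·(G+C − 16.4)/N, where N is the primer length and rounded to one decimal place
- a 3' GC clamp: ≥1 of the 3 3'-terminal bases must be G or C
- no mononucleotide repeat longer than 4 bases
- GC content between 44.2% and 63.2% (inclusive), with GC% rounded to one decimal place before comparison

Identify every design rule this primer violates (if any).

Base counts: A=7, T=1, G=9, C=10 (length 27).
Tm: Tm = 64.9 + 41·(19 − 16.4)/27 = 68.8°C ✓
GC clamp: 3' end GAC has 2 G/C ✓
homopolymer run: longest run = 5, exceeds 4 ✗
GC content: GC 19/27 = 70.4%, outside 44.2–63.2% ✗

Fails: homopolymer run, GC content.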